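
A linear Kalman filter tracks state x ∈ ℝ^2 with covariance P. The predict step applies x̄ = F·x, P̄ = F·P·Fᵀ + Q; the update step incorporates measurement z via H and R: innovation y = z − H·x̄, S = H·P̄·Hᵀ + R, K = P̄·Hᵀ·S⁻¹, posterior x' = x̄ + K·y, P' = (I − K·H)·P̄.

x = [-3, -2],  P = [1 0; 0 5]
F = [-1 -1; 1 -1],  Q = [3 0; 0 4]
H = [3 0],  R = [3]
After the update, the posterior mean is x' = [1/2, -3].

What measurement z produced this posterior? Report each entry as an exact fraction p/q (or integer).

z = [1]

x̄ = F·x = [5, -1]
P̄ = F·P·Fᵀ + Q = [9 4; 4 10]
S = H·P̄·Hᵀ + R = [84]
K = P̄·Hᵀ·S⁻¹ = [9/28; 1/7]
x' − x̄ = [-9/2, -2] = K·y
y = (KᵀK)⁻¹·Kᵀ·(x' − x̄) = [-14]
z = y + H·x̄ = [-14] + [15] = [1]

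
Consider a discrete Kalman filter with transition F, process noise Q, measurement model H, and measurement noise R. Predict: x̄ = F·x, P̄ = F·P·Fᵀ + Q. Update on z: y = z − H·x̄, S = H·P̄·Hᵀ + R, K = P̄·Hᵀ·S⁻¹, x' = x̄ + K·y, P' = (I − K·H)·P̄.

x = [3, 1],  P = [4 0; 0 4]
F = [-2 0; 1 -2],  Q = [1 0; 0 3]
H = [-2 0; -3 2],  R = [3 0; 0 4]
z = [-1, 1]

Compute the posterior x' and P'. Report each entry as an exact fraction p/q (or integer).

x' = [361/6539, 3025/6539]
P' = [4128/6539 5790/6539; 5790/6539 14337/6539]

x̄ = F·x = [-6, 1]
P̄ = F·P·Fᵀ + Q = [17 -8; -8 23]
y = z − H·x̄ = [-13, -19]
S = H·P̄·Hᵀ + R = [71 134; 134 345]
K = P̄·Hᵀ·S⁻¹ = [-2752/6539 -201/6539; -3860/6539 2826/6539]
x' = x̄ + K·y = [361/6539, 3025/6539]
P' = (I − K·H)·P̄ = [4128/6539 5790/6539; 5790/6539 14337/6539]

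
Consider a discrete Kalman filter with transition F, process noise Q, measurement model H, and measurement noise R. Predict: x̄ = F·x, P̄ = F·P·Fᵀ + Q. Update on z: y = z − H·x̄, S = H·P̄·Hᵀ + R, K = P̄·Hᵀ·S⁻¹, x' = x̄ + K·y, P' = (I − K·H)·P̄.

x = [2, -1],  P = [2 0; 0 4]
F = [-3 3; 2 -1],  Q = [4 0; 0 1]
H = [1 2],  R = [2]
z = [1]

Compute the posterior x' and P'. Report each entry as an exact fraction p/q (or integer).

x̄ = F·x = [-9, 5]
P̄ = F·P·Fᵀ + Q = [58 -24; -24 13]
y = z − H·x̄ = [0]
S = H·P̄·Hᵀ + R = [16]
K = P̄·Hᵀ·S⁻¹ = [5/8; 1/8]
x' = x̄ + K·y = [-9, 5]
P' = (I − K·H)·P̄ = [207/4 -101/4; -101/4 51/4]

x' = [-9, 5]
P' = [207/4 -101/4; -101/4 51/4]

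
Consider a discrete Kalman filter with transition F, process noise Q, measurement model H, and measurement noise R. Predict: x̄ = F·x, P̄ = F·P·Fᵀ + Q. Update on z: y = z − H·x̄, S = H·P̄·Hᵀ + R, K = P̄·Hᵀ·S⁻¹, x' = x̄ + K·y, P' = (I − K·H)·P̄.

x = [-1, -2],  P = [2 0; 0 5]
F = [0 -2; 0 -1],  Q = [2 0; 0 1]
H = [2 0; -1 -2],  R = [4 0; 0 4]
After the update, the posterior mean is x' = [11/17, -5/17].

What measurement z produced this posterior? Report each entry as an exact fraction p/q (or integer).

x̄ = F·x = [4, 2]
P̄ = F·P·Fᵀ + Q = [22 10; 10 6]
S = H·P̄·Hᵀ + R = [92 -84; -84 90]
K = P̄·Hᵀ·S⁻¹ = [6/17 -7/51; -2/51 -43/153]
x' − x̄ = [-57/17, -39/17] = K·y
y = (KᵀK)⁻¹·Kᵀ·(x' − x̄) = [-6, 9]
z = y + H·x̄ = [-6, 9] + [8, -8] = [2, 1]

z = [2, 1]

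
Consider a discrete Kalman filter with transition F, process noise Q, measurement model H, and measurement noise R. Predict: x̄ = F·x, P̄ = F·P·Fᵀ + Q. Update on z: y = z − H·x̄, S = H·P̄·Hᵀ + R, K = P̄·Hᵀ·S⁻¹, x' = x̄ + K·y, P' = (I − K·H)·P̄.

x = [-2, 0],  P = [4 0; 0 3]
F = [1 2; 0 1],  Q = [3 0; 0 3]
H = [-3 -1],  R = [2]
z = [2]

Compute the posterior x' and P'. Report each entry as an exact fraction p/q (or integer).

x̄ = F·x = [-2, 0]
P̄ = F·P·Fᵀ + Q = [19 6; 6 6]
y = z − H·x̄ = [-4]
S = H·P̄·Hᵀ + R = [215]
K = P̄·Hᵀ·S⁻¹ = [-63/215; -24/215]
x' = x̄ + K·y = [-178/215, 96/215]
P' = (I − K·H)·P̄ = [116/215 -222/215; -222/215 714/215]

x' = [-178/215, 96/215]
P' = [116/215 -222/215; -222/215 714/215]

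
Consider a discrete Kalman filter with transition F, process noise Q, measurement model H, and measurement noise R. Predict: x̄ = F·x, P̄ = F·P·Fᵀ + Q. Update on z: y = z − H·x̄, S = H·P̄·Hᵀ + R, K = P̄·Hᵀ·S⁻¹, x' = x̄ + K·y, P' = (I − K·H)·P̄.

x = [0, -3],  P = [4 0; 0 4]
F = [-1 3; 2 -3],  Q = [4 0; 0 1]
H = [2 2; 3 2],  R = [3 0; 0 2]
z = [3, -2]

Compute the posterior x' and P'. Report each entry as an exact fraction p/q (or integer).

x̄ = F·x = [-9, 9]
P̄ = F·P·Fᵀ + Q = [44 -44; -44 53]
y = z − H·x̄ = [3, 7]
S = H·P̄·Hᵀ + R = [39 36; 36 82]
K = P̄·Hᵀ·S⁻¹ = [-264/317 286/317; 402/317 -277/317]
x' = x̄ + K·y = [-1643/317, 2120/317]
P' = (I − K·H)·P̄ = [1364/317 -1760/317; -1760/317 2363/317]

x' = [-1643/317, 2120/317]
P' = [1364/317 -1760/317; -1760/317 2363/317]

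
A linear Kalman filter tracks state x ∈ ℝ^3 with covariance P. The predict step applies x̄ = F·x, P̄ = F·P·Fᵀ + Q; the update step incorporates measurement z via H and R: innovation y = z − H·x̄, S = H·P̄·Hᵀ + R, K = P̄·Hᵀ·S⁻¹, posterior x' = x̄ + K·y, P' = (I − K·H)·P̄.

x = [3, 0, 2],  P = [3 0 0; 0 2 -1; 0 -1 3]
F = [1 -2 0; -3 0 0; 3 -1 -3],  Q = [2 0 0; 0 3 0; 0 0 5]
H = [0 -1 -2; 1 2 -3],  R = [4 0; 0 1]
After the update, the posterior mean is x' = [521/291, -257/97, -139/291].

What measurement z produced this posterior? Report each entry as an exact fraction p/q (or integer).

x̄ = F·x = [3, -9, 3]
P̄ = F·P·Fᵀ + Q = [13 -9 7; -9 30 -27; 7 -27 55]
S = H·P̄·Hᵀ + R = [146 292; 292 875]
K = P̄·Hᵀ·S⁻¹ = [3217/42486 -16/291; -2924/7081 28/97; -10721/42486 -46/291]
x' − x̄ = [-352/291, 616/97, -1012/291] = K·y
y = (KᵀK)⁻¹·Kᵀ·(x' − x̄) = [0, 22]
z = y + H·x̄ = [0, 22] + [3, -24] = [3, -2]

z = [3, -2]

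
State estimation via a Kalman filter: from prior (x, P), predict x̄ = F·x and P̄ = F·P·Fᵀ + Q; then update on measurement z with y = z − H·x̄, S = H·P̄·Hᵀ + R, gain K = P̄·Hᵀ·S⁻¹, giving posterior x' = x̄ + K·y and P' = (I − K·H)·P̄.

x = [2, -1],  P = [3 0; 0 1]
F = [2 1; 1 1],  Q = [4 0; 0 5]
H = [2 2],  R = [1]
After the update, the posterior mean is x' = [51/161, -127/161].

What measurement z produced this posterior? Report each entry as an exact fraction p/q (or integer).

z = [-1]

x̄ = F·x = [3, 1]
P̄ = F·P·Fᵀ + Q = [17 7; 7 9]
S = H·P̄·Hᵀ + R = [161]
K = P̄·Hᵀ·S⁻¹ = [48/161; 32/161]
x' − x̄ = [-432/161, -288/161] = K·y
y = (KᵀK)⁻¹·Kᵀ·(x' − x̄) = [-9]
z = y + H·x̄ = [-9] + [8] = [-1]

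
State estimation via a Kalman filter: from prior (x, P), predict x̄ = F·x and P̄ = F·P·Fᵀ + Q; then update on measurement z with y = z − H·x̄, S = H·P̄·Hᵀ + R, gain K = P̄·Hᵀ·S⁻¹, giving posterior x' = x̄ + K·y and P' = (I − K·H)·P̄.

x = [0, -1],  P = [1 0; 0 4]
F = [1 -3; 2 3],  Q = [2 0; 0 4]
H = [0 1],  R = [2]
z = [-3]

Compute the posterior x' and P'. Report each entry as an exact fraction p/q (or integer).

x̄ = F·x = [3, -3]
P̄ = F·P·Fᵀ + Q = [39 -34; -34 44]
y = z − H·x̄ = [0]
S = H·P̄·Hᵀ + R = [46]
K = P̄·Hᵀ·S⁻¹ = [-17/23; 22/23]
x' = x̄ + K·y = [3, -3]
P' = (I − K·H)·P̄ = [319/23 -34/23; -34/23 44/23]

x' = [3, -3]
P' = [319/23 -34/23; -34/23 44/23]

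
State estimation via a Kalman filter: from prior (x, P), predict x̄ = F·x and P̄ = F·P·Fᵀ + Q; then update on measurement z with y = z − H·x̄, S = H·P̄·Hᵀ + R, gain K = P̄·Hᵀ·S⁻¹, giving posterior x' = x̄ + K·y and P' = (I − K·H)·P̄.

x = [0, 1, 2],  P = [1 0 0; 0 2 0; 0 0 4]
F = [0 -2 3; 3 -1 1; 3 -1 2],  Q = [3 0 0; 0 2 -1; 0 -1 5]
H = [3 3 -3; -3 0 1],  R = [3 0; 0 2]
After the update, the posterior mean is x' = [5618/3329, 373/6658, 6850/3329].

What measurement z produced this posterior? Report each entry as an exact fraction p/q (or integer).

x̄ = F·x = [4, 1, 3]
P̄ = F·P·Fᵀ + Q = [47 16 28; 16 17 18; 28 18 32]
S = H·P̄·Hᵀ + R = [327 -273; -273 289]
K = P̄·Hᵀ·S⁻¹ = [-84/3329 -1381/3329; 1605/6658 825/6658; -343/3329 -923/3329]
x' − x̄ = [-7698/3329, -6285/6658, -3137/3329] = K·y
y = (KᵀK)⁻¹·Kᵀ·(x' − x̄) = [-7, 6]
z = y + H·x̄ = [-7, 6] + [6, -9] = [-1, -3]

z = [-1, -3]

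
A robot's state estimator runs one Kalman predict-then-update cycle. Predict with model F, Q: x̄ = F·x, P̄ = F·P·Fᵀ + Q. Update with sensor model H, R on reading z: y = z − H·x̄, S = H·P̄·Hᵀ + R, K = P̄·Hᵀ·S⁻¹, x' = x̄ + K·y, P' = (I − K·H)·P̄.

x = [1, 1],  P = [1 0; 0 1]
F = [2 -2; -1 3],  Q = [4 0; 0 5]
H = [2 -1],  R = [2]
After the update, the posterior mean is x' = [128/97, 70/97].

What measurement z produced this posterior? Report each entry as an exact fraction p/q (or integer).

z = [2]

x̄ = F·x = [0, 2]
P̄ = F·P·Fᵀ + Q = [12 -8; -8 15]
S = H·P̄·Hᵀ + R = [97]
K = P̄·Hᵀ·S⁻¹ = [32/97; -31/97]
x' − x̄ = [128/97, -124/97] = K·y
y = (KᵀK)⁻¹·Kᵀ·(x' − x̄) = [4]
z = y + H·x̄ = [4] + [-2] = [2]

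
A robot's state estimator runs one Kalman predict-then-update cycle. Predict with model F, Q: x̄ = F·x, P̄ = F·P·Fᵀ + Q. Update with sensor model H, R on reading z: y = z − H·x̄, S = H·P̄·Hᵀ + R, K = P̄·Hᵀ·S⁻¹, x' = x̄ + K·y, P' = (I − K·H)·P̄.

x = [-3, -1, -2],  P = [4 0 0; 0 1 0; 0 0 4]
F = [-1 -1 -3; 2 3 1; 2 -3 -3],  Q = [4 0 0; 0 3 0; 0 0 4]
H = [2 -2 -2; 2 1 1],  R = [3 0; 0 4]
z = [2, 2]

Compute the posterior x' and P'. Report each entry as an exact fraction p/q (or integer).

x̄ = F·x = [10, -11, 3]
P̄ = F·P·Fᵀ + Q = [45 -23 31; -23 32 -5; 31 -5 65]
y = z − H·x̄ = [-34, -10]
S = H·P̄·Hᵀ + R = [467 -10; -10 303]
K = P̄·Hᵀ·S⁻¹ = [23402/141401 46506/141401; -30490/141401 -9873/141401; -1258/10877 4338/10877]
x' = x̄ + K·y = [153282/141401, -420021/141401, 32023/10877]
P' = (I − K·H)·P̄ = [73709/141401 -28409/141401 5155/10877; -28409/141401 1288245/141401 -97763/10877; 5155/10877 -97763/10877 104805/10877]

x' = [153282/141401, -420021/141401, 32023/10877]
P' = [73709/141401 -28409/141401 5155/10877; -28409/141401 1288245/141401 -97763/10877; 5155/10877 -97763/10877 104805/10877]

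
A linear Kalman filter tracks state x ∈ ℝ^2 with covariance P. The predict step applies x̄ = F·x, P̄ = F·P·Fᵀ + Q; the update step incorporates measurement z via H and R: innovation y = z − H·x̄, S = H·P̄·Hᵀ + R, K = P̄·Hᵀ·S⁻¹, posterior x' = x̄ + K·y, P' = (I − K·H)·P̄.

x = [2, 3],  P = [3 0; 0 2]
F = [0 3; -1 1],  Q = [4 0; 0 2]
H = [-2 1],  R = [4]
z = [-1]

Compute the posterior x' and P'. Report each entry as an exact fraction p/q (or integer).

x' = [67/75, -1/15]
P' = [206/75 52/15; 52/15 20/3]

x̄ = F·x = [9, 1]
P̄ = F·P·Fᵀ + Q = [22 6; 6 7]
y = z − H·x̄ = [16]
S = H·P̄·Hᵀ + R = [75]
K = P̄·Hᵀ·S⁻¹ = [-38/75; -1/15]
x' = x̄ + K·y = [67/75, -1/15]
P' = (I − K·H)·P̄ = [206/75 52/15; 52/15 20/3]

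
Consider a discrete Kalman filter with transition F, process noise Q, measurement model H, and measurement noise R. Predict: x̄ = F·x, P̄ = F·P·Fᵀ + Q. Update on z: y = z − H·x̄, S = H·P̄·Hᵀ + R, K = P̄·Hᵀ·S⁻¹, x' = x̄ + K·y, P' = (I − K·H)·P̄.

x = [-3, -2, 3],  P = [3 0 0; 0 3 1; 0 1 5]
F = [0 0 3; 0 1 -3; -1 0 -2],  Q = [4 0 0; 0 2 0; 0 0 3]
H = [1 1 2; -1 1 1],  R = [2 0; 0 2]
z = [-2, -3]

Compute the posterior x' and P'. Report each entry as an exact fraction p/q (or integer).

x̄ = F·x = [9, -11, -3]
P̄ = F·P·Fᵀ + Q = [49 -42 -30; -42 44 28; -30 28 26]
y = z − H·x̄ = [6, 20]
S = H·P̄·Hᵀ + R = [107 161; 161 321]
K = P̄·Hᵀ·S⁻¹ = [1234/4213 -2207/4213; 12/383 130/383; 1263/4213 469/4213]
x' = x̄ + K·y = [1181/4213, -1541/383, 4319/4213]
P' = (I − K·H)·P̄ = [4792/4213 280/383 -2702/4213; 280/383 1336/383 -796/383; -2702/4213 -796/383 6992/4213]

x' = [1181/4213, -1541/383, 4319/4213]
P' = [4792/4213 280/383 -2702/4213; 280/383 1336/383 -796/383; -2702/4213 -796/383 6992/4213]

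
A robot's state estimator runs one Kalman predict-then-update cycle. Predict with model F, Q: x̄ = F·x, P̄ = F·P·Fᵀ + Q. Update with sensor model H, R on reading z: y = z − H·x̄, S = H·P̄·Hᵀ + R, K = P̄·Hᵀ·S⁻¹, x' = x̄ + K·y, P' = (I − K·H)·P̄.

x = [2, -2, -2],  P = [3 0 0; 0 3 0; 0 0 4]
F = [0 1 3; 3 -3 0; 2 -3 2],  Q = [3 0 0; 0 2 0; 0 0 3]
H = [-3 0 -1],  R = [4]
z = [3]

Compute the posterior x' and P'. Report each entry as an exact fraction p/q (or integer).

x' = [-425/106, 663/53, 945/106]
P' = [2379/530 -3654/265 -6573/530; -3654/265 14678/265 10998/265; -6573/530 10998/265 20131/530]

x̄ = F·x = [-8, 12, 6]
P̄ = F·P·Fᵀ + Q = [42 -9 15; -9 56 45; 15 45 58]
y = z − H·x̄ = [-15]
S = H·P̄·Hᵀ + R = [530]
K = P̄·Hᵀ·S⁻¹ = [-141/530; -9/265; -103/530]
x' = x̄ + K·y = [-425/106, 663/53, 945/106]
P' = (I − K·H)·P̄ = [2379/530 -3654/265 -6573/530; -3654/265 14678/265 10998/265; -6573/530 10998/265 20131/530]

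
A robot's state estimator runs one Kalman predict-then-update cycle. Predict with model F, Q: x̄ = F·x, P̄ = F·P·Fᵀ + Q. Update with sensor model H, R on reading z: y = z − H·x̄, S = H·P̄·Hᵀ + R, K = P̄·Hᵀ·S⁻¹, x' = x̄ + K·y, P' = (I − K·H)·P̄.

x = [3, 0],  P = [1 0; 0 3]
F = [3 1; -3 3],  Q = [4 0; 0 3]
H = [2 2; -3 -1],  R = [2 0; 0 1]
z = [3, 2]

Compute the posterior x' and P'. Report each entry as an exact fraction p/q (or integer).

x̄ = F·x = [9, -9]
P̄ = F·P·Fᵀ + Q = [16 0; 0 39]
y = z − H·x̄ = [3, 20]
S = H·P̄·Hᵀ + R = [222 -174; -174 184]
K = P̄·Hᵀ·S⁻¹ = [-616/2643 -424/881; 1261/1762 819/1762]
x' = x̄ + K·y = [-1167/881, 4305/1762]
P' = (I − K·H)·P̄ = [944/2643 -520/881; -520/881 2301/1762]

x' = [-1167/881, 4305/1762]
P' = [944/2643 -520/881; -520/881 2301/1762]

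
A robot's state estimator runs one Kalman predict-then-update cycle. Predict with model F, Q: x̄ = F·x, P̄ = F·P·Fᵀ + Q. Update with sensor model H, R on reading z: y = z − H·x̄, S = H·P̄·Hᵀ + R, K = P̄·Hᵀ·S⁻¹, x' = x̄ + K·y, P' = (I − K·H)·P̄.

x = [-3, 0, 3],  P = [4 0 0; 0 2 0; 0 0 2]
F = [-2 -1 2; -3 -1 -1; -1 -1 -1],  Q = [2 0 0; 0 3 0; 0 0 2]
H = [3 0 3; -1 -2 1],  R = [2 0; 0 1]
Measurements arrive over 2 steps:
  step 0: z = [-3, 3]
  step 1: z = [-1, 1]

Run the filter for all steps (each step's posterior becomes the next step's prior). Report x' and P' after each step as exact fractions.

step 0: x̄ = F·x = [12, 6, 0]
step 0: P̄ = F·P·Fᵀ + Q = [28 22 6; 22 43 16; 6 16 10]
step 0: y = z − H·x̄ = [-39, 27]
step 0: S = H·P̄·Hᵀ + R = [452 -282; -282 223]
step 0: K = P̄·Hᵀ·S⁻¹ = [2067/10636 -267/5318; -261/10636 -2359/5318; 351/2659 110/2659]
step 0: x' = x̄ + K·y = [32601/10636, -53391/10636, -10719/2659]
step 0: P' = (I − K·H)·P̄ = [25865/5318 -25387/5318 -12588/2659; -25387/5318 26523/5318 12650/2659; -12588/2659 12650/2659 12822/2659]
step 1: x̄ = F·x = [-97563/10636, -384/2659, 31833/5318]
step 1: P̄ = F·P·Fᵀ + Q = [241855/5318 39447/2659 -37248/2659; 39447/2659 24064/2659 -10945/2659; -37248/2659 -10945/2659 19071/2659]
step 1: y = z − H·x̄ = [91055/10636, -153665/10636]
step 1: S = H·P̄·Hᵀ + R = [1189681/5318 -953163/5318; -953163/5318 1029955/5318]
step 1: K = P̄·Hᵀ·S⁻¹ = [12257421/59570927 -16079906/59570927; -2195670/59570927 -13428438/59570927; 6912918/59570927 15444464/59570927]
step 1: x' = x̄ + K·y = [-209185796/59570927, 166608993/59570927, 192631142/59570927]
step 1: P' = (I − K·H)·P̄ = [118323963/59570927 -106198203/59570927 -110152349/59570927; -106198203/59570927 112180532/59570927 104734423/59570927; -110152349/59570927 104734423/59570927 114760961/59570927]

step 0: x' = [32601/10636, -53391/10636, -10719/2659], P' = [25865/5318 -25387/5318 -12588/2659; -25387/5318 26523/5318 12650/2659; -12588/2659 12650/2659 12822/2659]
step 1: x' = [-209185796/59570927, 166608993/59570927, 192631142/59570927], P' = [118323963/59570927 -106198203/59570927 -110152349/59570927; -106198203/59570927 112180532/59570927 104734423/59570927; -110152349/59570927 104734423/59570927 114760961/59570927]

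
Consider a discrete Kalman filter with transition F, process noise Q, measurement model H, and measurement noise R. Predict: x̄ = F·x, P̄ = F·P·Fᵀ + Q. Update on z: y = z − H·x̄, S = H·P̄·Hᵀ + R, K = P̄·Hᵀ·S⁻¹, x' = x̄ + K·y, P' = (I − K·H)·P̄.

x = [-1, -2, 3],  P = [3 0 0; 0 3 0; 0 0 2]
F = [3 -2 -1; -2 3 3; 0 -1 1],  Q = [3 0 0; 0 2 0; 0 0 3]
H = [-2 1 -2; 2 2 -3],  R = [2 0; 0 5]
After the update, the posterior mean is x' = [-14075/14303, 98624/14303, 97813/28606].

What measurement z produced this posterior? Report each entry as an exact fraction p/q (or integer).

z = [2, 2]

x̄ = F·x = [-2, 5, 5]
P̄ = F·P·Fᵀ + Q = [44 -42 4; -42 59 -3; 4 -3 8]
S = H·P̄·Hᵀ + R = [481 103; 103 141]
K = P̄·Hᵀ·S⁻¹ = [-9317/28606 5183/28606; 4145/14303 1334/14303; -1541/57212 -7801/57212]
x' − x̄ = [14531/14303, 27109/14303, -45217/28606] = K·y
y = (KᵀK)⁻¹·Kᵀ·(x' − x̄) = [3, 11]
z = y + H·x̄ = [3, 11] + [-1, -9] = [2, 2]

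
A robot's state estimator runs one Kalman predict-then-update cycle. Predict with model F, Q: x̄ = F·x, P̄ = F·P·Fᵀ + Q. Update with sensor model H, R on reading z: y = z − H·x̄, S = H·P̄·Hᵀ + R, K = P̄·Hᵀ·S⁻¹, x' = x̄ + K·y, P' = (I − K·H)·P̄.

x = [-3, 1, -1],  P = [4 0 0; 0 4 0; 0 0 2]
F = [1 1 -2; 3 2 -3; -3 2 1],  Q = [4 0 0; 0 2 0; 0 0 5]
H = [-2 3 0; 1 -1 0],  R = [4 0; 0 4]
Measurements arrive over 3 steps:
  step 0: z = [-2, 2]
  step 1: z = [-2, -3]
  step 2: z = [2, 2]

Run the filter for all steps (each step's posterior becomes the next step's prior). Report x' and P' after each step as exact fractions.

step 0: x' = [25/12, 19/30, 1001/120], P' = [53/6 19/3 17/12; 19/3 74/15 23/30; 17/12 23/30 5737/120]
step 1: x' = [-2316029/253294, -3410291/506588, -117973/506588], P' = [2593012/126647 1837634/126647 -576538/126647; 1837634/126647 1352467/126647 -425755/126647; -576538/126647 -425755/126647 1156164/126647]
step 2: x' = [373535372/77787405, 290942927/77787405, -112457174/77787405], P' = [315818728/25929135 676875884/77787405 -68688356/25929135; 676875884/77787405 514358324/77787405 -158472188/77787405; -68688356/25929135 -158472188/77787405 25368193/2881015]

step 0: x̄ = F·x = [0, -4, 10]
step 0: P̄ = F·P·Fᵀ + Q = [20 32 -8; 32 72 -26; -8 -26 59]
step 0: y = z − H·x̄ = [10, -2]
step 0: S = H·P̄·Hᵀ + R = [348 -96; -96 32]
step 0: K = P̄·Hᵀ·S⁻¹ = [1/3 5/8; 8/15 7/20; -2/15 13/80]
step 0: x' = x̄ + K·y = [25/12, 19/30, 1001/120]
step 0: P' = (I − K·H)·P̄ = [53/6 19/3 17/12; 19/3 74/15 23/30; 17/12 23/30 5737/120]
step 1: x̄ = F·x = [-419/30, -2101/120, 403/120]
step 1: P̄ = F·P·Fᵀ + Q = [3194/15 10103/30 -3329/30; 10103/30 68737/120 -22711/120; -3329/30 -22711/120 8473/120]
step 1: y = z − H·x̄ = [2711/120, -157/24]
step 1: S = H·P̄·Hᵀ + R = [236377/120 -11051/24; -11051/24 2789/24]
step 1: K = P̄·Hᵀ·S⁻¹ = [163439/253294 377689/253294; 382133/506588 485167/506588; -124189/506588 -150783/506588]
step 1: x' = x̄ + K·y = [-2316029/253294, -3410291/506588, -117973/506588]
step 1: P' = (I − K·H)·P̄ = [2593012/126647 1837634/126647 -576538/126647; 1837634/126647 1352467/126647 -425755/126647; -576538/126647 -425755/126647 1156164/126647]
step 2: x̄ = F·x = [-7806403/506588, -20362837/506588, 6957619/506588]
step 2: P̄ = F·P·Fᵀ + Q = [16761163/126647 34778251/126647 -11982565/126647; 34778251/126647 76944098/126647 -26611168/126647; -11982565/126647 -26611168/126647 10240975/126647]
step 2: y = z − H·x̄ = [46488881/506588, -5771629/253294]
step 2: S = H·P̄·Hᵀ + R = [342709110/126647 -90463365/126647; -90463365/126647 24655347/126647]
step 2: K = P̄·Hᵀ·S⁻¹ = [1256623/2881015 13529015/15557481; 47330801/77787405 2708626/5185827; -5273869/25929135 -2379644/15557481]
step 2: x' = x̄ + K·y = [373535372/77787405, 290942927/77787405, -112457174/77787405]
step 2: P' = (I − K·H)·P̄ = [315818728/25929135 676875884/77787405 -68688356/25929135; 676875884/77787405 514358324/77787405 -158472188/77787405; -68688356/25929135 -158472188/77787405 25368193/2881015]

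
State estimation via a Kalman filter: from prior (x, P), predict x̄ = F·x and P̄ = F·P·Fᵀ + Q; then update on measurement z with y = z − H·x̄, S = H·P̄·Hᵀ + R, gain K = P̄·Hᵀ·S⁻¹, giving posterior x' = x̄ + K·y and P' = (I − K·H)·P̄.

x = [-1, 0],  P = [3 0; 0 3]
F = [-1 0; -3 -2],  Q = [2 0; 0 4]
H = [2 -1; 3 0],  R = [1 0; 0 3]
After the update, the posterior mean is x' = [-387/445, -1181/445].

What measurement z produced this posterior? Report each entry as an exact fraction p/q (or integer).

x̄ = F·x = [1, 3]
P̄ = F·P·Fᵀ + Q = [5 9; 9 43]
S = H·P̄·Hᵀ + R = [28 3; 3 48]
K = P̄·Hᵀ·S⁻¹ = [1/445 139/445; -427/445 277/445]
x' − x̄ = [-832/445, -2516/445] = K·y
y = (KᵀK)⁻¹·Kᵀ·(x' − x̄) = [2, -6]
z = y + H·x̄ = [2, -6] + [-1, 3] = [1, -3]

z = [1, -3]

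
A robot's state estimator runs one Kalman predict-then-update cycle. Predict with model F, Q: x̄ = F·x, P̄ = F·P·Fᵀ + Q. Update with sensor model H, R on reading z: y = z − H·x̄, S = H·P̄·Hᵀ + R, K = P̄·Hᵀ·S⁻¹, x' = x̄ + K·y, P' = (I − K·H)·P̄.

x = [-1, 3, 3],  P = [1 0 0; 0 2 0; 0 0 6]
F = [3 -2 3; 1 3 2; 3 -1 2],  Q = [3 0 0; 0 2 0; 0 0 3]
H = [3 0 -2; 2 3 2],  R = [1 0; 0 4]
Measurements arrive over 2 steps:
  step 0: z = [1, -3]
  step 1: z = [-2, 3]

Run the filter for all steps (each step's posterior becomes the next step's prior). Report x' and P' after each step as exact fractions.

step 0: x' = [-254797/82263, 124327/27421, -417167/82263], P' = [528797/164526 -140711/27421 381470/82263; -140711/27421 239430/27421 -207238/27421; 381470/82263 -207238/27421 569851/82263]
step 1: x' = [29834045699/35312766259, -40789399369/35312766259, 78004764653/35312766259], P' = [64260085926/35312766259 -95963176176/35312766259 90860267088/35312766259; -95963176176/35312766259 160915106320/35312766259 -140711137454/35312766259; 90860267088/35312766259 -140711137454/35312766259 136673274839/35312766259]

step 0: x̄ = F·x = [0, 14, 0]
step 0: P̄ = F·P·Fᵀ + Q = [74 27 49; 27 45 21; 49 21 38]
step 0: y = z − H·x̄ = [1, -45]
step 0: S = H·P̄·Hᵀ + R = [231 507; 507 1825]
step 0: K = P̄·Hᵀ·S⁻¹ = [60511/164526 4223/54842; -7657/27421 5598/27421; 4708/82263 3125/27421]
step 0: x' = x̄ + K·y = [-254797/82263, 124327/27421, -417167/82263]
step 0: P' = (I − K·H)·P̄ = [528797/164526 -140711/27421 381470/82263; -140711/27421 239430/27421 -207238/27421; 381470/82263 -207238/27421 569851/82263]
step 1: x̄ = F·x = [-54154/1613, 29812/82263, -1971706/82263]
step 1: P̄ = F·P·Fᵀ + Q = [1177287/3226 -106969/3226 827785/3226; -106969/3226 1410905/164526 -3788861/164526; 827785/3226 -3788861/164526 30442727/164526]
step 1: y = z − H·x̄ = [4177624/82263, 9624473/82263]
step 1: S = H·P̄·Hᵀ + R = [155705747/164526 296547379/164526; 296547379/164526 602098625/164526]
step 1: K = P̄·Hᵀ·S⁻¹ = [11059723602/35312766259 5587794375/35312766259; -6467253620/35312766259 2349172925/35312766259; -765748414/35312766259 8233417873/35312766259]
step 1: x' = x̄ + K·y = [29834045699/35312766259, -40789399369/35312766259, 78004764653/35312766259]
step 1: P' = (I − K·H)·P̄ = [64260085926/35312766259 -95963176176/35312766259 90860267088/35312766259; -95963176176/35312766259 160915106320/35312766259 -140711137454/35312766259; 90860267088/35312766259 -140711137454/35312766259 136673274839/35312766259]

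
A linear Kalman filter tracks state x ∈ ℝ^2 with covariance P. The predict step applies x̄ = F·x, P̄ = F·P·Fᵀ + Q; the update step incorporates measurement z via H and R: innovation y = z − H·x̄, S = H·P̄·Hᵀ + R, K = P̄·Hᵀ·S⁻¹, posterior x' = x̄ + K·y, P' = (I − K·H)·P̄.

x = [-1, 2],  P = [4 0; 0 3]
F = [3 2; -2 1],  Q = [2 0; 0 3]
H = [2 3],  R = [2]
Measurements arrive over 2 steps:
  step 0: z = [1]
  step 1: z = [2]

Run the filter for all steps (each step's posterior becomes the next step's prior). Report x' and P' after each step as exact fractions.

step 0: x' = [-9/4, 173/92], P' = [77/2 -51/2; -51/2 787/46]
step 1: x' = [59147/80530, 1494/8053], P' = [545229/40265 -74488/8053; -74488/8053 52638/8053]

step 0: x̄ = F·x = [1, 4]
step 0: P̄ = F·P·Fᵀ + Q = [50 -18; -18 22]
step 0: y = z − H·x̄ = [-13]
step 0: S = H·P̄·Hᵀ + R = [184]
step 0: K = P̄·Hᵀ·S⁻¹ = [1/4; 15/92]
step 0: x' = x̄ + K·y = [-9/4, 173/92]
step 0: P' = (I − K·H)·P̄ = [77/2 -51/2; -51/2 787/46]
step 1: x̄ = F·x = [-275/92, 587/92]
step 1: P̄ = F·P·Fᵀ + Q = [5103/46 -7879/46; -7879/46 12701/46]
step 1: y = z − H·x̄ = [-1027/92]
step 1: S = H·P̄·Hᵀ + R = [40265/46]
step 1: K = P̄·Hᵀ·S⁻¹ = [-13431/40265; 4469/8053]
step 1: x' = x̄ + K·y = [59147/80530, 1494/8053]
step 1: P' = (I − K·H)·P̄ = [545229/40265 -74488/8053; -74488/8053 52638/8053]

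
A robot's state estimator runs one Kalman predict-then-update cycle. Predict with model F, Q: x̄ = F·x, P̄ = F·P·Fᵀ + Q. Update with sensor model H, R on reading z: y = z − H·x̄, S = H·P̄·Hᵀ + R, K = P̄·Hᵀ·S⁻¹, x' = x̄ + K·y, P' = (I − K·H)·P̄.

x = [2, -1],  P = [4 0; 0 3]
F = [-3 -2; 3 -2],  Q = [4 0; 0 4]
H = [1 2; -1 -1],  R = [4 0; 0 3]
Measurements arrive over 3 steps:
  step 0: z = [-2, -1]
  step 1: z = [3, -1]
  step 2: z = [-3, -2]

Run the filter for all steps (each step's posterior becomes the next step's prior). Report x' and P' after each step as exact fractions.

step 0: x̄ = F·x = [-4, 8]
step 0: P̄ = F·P·Fᵀ + Q = [52 -24; -24 52]
step 0: y = z − H·x̄ = [-14, 3]
step 0: S = H·P̄·Hᵀ + R = [168 -84; -84 59]
step 0: K = P̄·Hᵀ·S⁻¹ = [-529/714 -26/17; 296/357 12/17]
step 0: x' = x̄ + K·y = [91/51, -76/51]
step 0: P' = (I − K·H)·P̄ = [4334/357 -2696/357; -2696/357 1940/357]
step 1: x̄ = F·x = [-121/51, 25/3]
step 1: P̄ = F·P·Fᵀ + Q = [15842/357 -1838/21; -1838/21 4738/21]
step 1: y = z − H·x̄ = [-192/17, 253/51]
step 1: S = H·P̄·Hᵀ + R = [71490/119 -27732/119; -27732/119 34967/357]
step 1: K = P̄·Hᵀ·S⁻¹ = [-489719/809241 -269560/269747; 614513/809241 107048/269747]
step 1: x' = x̄ + K·y = [-133569/269747, 465473/269747]
step 1: P' = (I − K·H)·P̄ = [6810956/809241 -4384916/809241; -4384916/809241 3421484/809241]
step 2: x̄ = F·x = [-530239/269747, -1331653/269747]
step 2: P̄ = F·P·Fᵀ + Q = [25602512/809241 -47612668/809241; -47612668/809241 130840496/809241]
step 2: y = z − H·x̄ = [2384304/269747, -2401386/269747]
step 2: S = H·P̄·Hᵀ + R = [120583596/269747 -48148500/269747; -48148500/269747 63645395/809241]
step 2: K = P̄·Hᵀ·S⁻¹ = [-77350514/133413243 -215686916/222355405; 99017339/133413243 83769208/222355405]
step 2: x' = x̄ + K·y = [343534743/222355405, -384743419/222355405]
step 2: P' = (I − K·H)·P̄ = [5429374768/667066215 -3488192524/667066215; -3488192524/667066215 2734269652/667066215]

step 0: x' = [91/51, -76/51], P' = [4334/357 -2696/357; -2696/357 1940/357]
step 1: x' = [-133569/269747, 465473/269747], P' = [6810956/809241 -4384916/809241; -4384916/809241 3421484/809241]
step 2: x' = [343534743/222355405, -384743419/222355405], P' = [5429374768/667066215 -3488192524/667066215; -3488192524/667066215 2734269652/667066215]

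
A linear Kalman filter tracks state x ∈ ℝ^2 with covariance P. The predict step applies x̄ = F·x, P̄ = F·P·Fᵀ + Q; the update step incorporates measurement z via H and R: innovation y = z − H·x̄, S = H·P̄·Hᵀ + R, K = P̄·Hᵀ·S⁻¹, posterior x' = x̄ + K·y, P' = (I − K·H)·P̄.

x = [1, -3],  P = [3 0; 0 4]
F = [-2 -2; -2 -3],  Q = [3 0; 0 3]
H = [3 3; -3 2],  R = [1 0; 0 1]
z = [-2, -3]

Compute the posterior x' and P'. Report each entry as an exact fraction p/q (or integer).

x̄ = F·x = [4, 7]
P̄ = F·P·Fᵀ + Q = [31 36; 36 51]
y = z − H·x̄ = [-35, -5]
S = H·P̄·Hᵀ + R = [1387 -81; -81 52]
K = P̄·Hᵀ·S⁻¹ = [8751/65563 -12846/65563; 13086/65563 12819/65563]
x' = x̄ + K·y = [20197/65563, -63164/65563]
P' = (I − K·H)·P̄ = [3736/65563 -819/65563; -819/65563 5181/65563]

x' = [20197/65563, -63164/65563]
P' = [3736/65563 -819/65563; -819/65563 5181/65563]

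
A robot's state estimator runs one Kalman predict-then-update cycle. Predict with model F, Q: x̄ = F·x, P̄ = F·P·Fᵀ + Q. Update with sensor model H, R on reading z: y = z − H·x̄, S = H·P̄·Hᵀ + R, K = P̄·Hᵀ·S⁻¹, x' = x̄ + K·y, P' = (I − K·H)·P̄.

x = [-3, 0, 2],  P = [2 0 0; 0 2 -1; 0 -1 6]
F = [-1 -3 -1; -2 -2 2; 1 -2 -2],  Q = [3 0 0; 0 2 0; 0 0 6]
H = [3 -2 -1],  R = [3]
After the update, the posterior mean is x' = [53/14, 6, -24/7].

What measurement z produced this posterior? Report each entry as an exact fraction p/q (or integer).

x̄ = F·x = [1, 10, -7]
P̄ = F·P·Fᵀ + Q = [23 8 14; 8 50 -20; 14 -20 32]
S = H·P̄·Hᵀ + R = [182]
K = P̄·Hᵀ·S⁻¹ = [3/14; -4/13; 25/91]
x' − x̄ = [39/14, -4, 25/7] = K·y
y = (KᵀK)⁻¹·Kᵀ·(x' − x̄) = [13]
z = y + H·x̄ = [13] + [-10] = [3]

z = [3]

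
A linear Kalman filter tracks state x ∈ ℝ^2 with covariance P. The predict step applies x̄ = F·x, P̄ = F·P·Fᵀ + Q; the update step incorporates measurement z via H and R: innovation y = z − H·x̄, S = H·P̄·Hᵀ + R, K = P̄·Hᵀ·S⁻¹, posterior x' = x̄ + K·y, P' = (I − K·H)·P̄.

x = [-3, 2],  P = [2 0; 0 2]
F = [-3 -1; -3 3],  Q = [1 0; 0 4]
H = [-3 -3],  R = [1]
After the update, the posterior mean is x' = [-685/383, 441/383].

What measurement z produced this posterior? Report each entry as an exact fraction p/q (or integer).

x̄ = F·x = [7, 15]
P̄ = F·P·Fᵀ + Q = [21 12; 12 40]
S = H·P̄·Hᵀ + R = [766]
K = P̄·Hᵀ·S⁻¹ = [-99/766; -78/383]
x' − x̄ = [-3366/383, -5304/383] = K·y
y = (KᵀK)⁻¹·Kᵀ·(x' − x̄) = [68]
z = y + H·x̄ = [68] + [-66] = [2]

z = [2]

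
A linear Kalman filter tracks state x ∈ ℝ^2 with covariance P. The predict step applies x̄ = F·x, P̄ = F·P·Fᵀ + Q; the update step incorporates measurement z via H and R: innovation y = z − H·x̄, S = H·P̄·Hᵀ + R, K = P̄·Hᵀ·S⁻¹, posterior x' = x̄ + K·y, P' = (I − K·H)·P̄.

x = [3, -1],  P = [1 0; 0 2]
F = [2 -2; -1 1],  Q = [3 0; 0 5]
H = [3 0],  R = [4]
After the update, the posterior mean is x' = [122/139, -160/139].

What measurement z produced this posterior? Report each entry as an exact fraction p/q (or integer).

z = [2]

x̄ = F·x = [8, -4]
P̄ = F·P·Fᵀ + Q = [15 -6; -6 8]
S = H·P̄·Hᵀ + R = [139]
K = P̄·Hᵀ·S⁻¹ = [45/139; -18/139]
x' − x̄ = [-990/139, 396/139] = K·y
y = (KᵀK)⁻¹·Kᵀ·(x' − x̄) = [-22]
z = y + H·x̄ = [-22] + [24] = [2]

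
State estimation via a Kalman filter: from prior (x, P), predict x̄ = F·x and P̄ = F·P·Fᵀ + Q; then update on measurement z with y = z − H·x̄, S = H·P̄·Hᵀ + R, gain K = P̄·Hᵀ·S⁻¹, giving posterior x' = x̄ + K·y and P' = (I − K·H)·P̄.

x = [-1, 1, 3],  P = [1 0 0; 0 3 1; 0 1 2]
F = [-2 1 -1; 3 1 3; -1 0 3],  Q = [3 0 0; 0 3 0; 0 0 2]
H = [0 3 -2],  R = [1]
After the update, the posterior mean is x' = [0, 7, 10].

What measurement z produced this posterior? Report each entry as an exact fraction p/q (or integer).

z = [1]

x̄ = F·x = [0, 7, 10]
P̄ = F·P·Fᵀ + Q = [10 -7 -1; -7 39 18; -1 18 21]
S = H·P̄·Hᵀ + R = [220]
K = P̄·Hᵀ·S⁻¹ = [-19/220; 81/220; 3/55]
x' − x̄ = [0, 0, 0] = K·y
y = (KᵀK)⁻¹·Kᵀ·(x' − x̄) = [0]
z = y + H·x̄ = [0] + [1] = [1]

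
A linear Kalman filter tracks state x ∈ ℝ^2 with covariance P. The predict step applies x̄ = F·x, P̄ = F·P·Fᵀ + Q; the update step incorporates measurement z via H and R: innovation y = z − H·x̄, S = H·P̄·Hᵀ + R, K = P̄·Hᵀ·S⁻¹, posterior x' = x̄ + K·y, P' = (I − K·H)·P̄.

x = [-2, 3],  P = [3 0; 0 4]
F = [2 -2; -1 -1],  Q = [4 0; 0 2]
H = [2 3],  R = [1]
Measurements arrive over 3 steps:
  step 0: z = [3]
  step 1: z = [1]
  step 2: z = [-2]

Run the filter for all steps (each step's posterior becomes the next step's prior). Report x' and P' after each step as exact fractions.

step 0: x' = [-20/9, 22/9], P' = [1294/117 -851/117; -851/117 1145/234]
step 1: x' = [58778/30237, -29635/30237], P' = [68104/10079 -130618/30237; -130618/30237 28901/10079]
step 2: x' = [99369/3669853, -14750191/22019118], P' = [24226438/3669853 -15491917/3669853; -15491917/3669853 61767991/22019118]

step 0: x̄ = F·x = [-10, -1]
step 0: P̄ = F·P·Fᵀ + Q = [32 2; 2 9]
step 0: y = z − H·x̄ = [26]
step 0: S = H·P̄·Hᵀ + R = [234]
step 0: K = P̄·Hᵀ·S⁻¹ = [35/117; 31/234]
step 0: x' = x̄ + K·y = [-20/9, 22/9]
step 0: P' = (I − K·H)·P̄ = [1294/117 -851/117; -851/117 1145/234]
step 1: x̄ = F·x = [-28/3, -2/9]
step 1: P̄ = F·P·Fᵀ + Q = [126 -37/3; -37/3 797/234]
step 1: y = z − H·x̄ = [61/3]
step 1: S = H·P̄·Hᵀ + R = [10079/26]
step 1: K = P̄·Hᵀ·S⁻¹ = [5590/10079; -1127/30237]
step 1: x' = x̄ + K·y = [58778/30237, -29635/30237]
step 1: P' = (I − K·H)·P̄ = [68104/10079 -130618/30237; -130618/30237 28901/10079]
step 2: x̄ = F·x = [58942/10079, -29143/30237]
step 2: P̄ = F·P·Fᵀ + Q = [2329952/30237 -78406/10079; -78406/10079 90253/30237]
step 2: y = z − H·x̄ = [-108899/10079]
step 2: S = H·P̄·Hᵀ + R = [7339706/30237]
step 2: K = P̄·Hᵀ·S⁻¹ = [1977125/3669853; -199677/7339706]
step 2: x' = x̄ + K·y = [99369/3669853, -14750191/22019118]
step 2: P' = (I − K·H)·P̄ = [24226438/3669853 -15491917/3669853; -15491917/3669853 61767991/22019118]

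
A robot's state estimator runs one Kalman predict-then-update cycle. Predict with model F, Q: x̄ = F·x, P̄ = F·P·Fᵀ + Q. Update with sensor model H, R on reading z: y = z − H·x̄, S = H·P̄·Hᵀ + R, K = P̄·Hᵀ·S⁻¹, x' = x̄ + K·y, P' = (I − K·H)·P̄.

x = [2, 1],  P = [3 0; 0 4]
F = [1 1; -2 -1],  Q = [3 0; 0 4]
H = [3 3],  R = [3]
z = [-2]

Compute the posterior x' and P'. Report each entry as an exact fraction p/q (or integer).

x' = [3, -115/31]
P' = [10 -10; -10 320/31]

x̄ = F·x = [3, -5]
P̄ = F·P·Fᵀ + Q = [10 -10; -10 20]
y = z − H·x̄ = [4]
S = H·P̄·Hᵀ + R = [93]
K = P̄·Hᵀ·S⁻¹ = [0; 10/31]
x' = x̄ + K·y = [3, -115/31]
P' = (I − K·H)·P̄ = [10 -10; -10 320/31]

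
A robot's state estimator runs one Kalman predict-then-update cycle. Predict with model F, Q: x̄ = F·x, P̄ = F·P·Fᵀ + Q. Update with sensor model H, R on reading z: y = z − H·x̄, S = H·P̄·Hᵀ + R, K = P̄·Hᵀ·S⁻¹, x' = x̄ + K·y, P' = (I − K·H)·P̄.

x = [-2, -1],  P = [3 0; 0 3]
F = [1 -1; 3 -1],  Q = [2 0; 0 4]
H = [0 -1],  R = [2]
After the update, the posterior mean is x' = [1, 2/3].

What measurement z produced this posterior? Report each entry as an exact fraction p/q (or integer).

x̄ = F·x = [-1, -5]
P̄ = F·P·Fᵀ + Q = [8 12; 12 34]
S = H·P̄·Hᵀ + R = [36]
K = P̄·Hᵀ·S⁻¹ = [-1/3; -17/18]
x' − x̄ = [2, 17/3] = K·y
y = (KᵀK)⁻¹·Kᵀ·(x' − x̄) = [-6]
z = y + H·x̄ = [-6] + [5] = [-1]

z = [-1]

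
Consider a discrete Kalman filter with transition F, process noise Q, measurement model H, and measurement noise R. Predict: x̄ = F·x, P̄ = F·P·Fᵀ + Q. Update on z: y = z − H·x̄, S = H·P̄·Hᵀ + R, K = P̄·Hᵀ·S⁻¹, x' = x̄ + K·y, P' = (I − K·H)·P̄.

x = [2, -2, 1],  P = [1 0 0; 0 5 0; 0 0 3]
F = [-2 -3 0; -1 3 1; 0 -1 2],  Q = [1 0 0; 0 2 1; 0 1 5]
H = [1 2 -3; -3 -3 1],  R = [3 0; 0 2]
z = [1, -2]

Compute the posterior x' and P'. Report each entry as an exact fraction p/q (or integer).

x' = [-7580/7121, 12989/7121, 4107/7121]
P' = [575203/28484 -646571/28484 -114699/14242; -646571/28484 738511/28484 134721/14242; -114699/14242 134721/14242 27732/7121]

x̄ = F·x = [2, -7, 4]
P̄ = F·P·Fᵀ + Q = [50 -43 15; -43 51 -8; 15 -8 22]
y = z − H·x̄ = [25, -21]
S = H·P̄·Hᵀ + R = [289 -73; -73 117]
K = P̄·Hᵀ·S⁻¹ = [-9915/28484 -7647/28484; 7375/28484 -3189/28484; -3883/14242 -2301/14242]
x' = x̄ + K·y = [-7580/7121, 12989/7121, 4107/7121]
P' = (I − K·H)·P̄ = [575203/28484 -646571/28484 -114699/14242; -646571/28484 738511/28484 134721/14242; -114699/14242 134721/14242 27732/7121]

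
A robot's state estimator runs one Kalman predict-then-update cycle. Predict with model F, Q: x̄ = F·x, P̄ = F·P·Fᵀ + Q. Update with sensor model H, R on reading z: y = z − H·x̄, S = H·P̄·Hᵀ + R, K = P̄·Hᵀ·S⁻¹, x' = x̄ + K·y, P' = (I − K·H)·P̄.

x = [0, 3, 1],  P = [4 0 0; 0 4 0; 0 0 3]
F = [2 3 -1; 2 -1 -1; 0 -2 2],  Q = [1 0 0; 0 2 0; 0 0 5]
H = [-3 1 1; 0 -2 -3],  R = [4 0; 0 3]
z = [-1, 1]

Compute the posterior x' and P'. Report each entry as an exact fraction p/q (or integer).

x' = [-13277/150423, -161822/50141, 38864/21489]
P' = [101720/150423 78763/50141 -19631/21489; 78763/50141 595029/50141 -54892/7163; -19631/21489 -54892/7163 113291/21489]

x̄ = F·x = [8, -4, -4]
P̄ = F·P·Fᵀ + Q = [56 7 -30; 7 25 2; -30 2 33]
y = z − H·x̄ = [31, -19]
S = H·P̄·Hᵀ + R = [708 -387; -387 424]
K = P̄·Hᵀ·S⁻¹ = [-51572/150423 -6703/50141; -6376/50141 -12442/50141; 1877/21489 -1169/7163]
x' = x̄ + K·y = [-13277/150423, -161822/50141, 38864/21489]
P' = (I − K·H)·P̄ = [101720/150423 78763/50141 -19631/21489; 78763/50141 595029/50141 -54892/7163; -19631/21489 -54892/7163 113291/21489]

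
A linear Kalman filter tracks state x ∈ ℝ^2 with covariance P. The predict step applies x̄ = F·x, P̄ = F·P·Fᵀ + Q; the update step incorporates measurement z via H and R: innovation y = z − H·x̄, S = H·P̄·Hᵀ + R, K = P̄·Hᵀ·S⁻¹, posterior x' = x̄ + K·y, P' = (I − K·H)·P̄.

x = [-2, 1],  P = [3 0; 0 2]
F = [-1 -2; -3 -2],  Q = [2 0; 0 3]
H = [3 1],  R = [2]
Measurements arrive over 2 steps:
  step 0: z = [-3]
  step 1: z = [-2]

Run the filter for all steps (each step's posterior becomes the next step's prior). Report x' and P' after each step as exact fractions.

step 0: x' = [-56/37, 59/37], P' = [33/37 -83/37; -83/37 1921/259]
step 1: x' = [-33170/27147, 134780/81441], P' = [4743/9049 -27983/27147; -27983/27147 281357/81441]

step 0: x̄ = F·x = [0, 4]
step 0: P̄ = F·P·Fᵀ + Q = [13 17; 17 38]
step 0: y = z − H·x̄ = [-7]
step 0: S = H·P̄·Hᵀ + R = [259]
step 0: K = P̄·Hᵀ·S⁻¹ = [8/37; 89/259]
step 0: x' = x̄ + K·y = [-56/37, 59/37]
step 0: P' = (I − K·H)·P̄ = [33/37 -83/37; -83/37 1921/259]
step 1: x̄ = F·x = [-62/37, 50/37]
step 1: P̄ = F·P·Fᵀ + Q = [6109/259 3729/259; 3729/259 3568/259]
step 1: y = z − H·x̄ = [62/37]
step 1: S = H·P̄·Hᵀ + R = [81441/259]
step 1: K = P̄·Hᵀ·S⁻¹ = [7352/27147; 14755/81441]
step 1: x' = x̄ + K·y = [-33170/27147, 134780/81441]
step 1: P' = (I − K·H)·P̄ = [4743/9049 -27983/27147; -27983/27147 281357/81441]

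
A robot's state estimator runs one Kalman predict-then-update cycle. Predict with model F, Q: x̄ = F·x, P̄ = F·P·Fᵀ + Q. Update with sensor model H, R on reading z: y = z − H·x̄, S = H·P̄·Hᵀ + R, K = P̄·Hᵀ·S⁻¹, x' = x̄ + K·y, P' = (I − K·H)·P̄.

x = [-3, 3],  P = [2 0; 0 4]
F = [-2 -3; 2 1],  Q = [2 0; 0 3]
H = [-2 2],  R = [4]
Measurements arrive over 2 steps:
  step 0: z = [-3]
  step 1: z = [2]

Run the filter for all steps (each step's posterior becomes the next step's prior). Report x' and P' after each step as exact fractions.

step 0: x̄ = F·x = [-3, -3]
step 0: P̄ = F·P·Fᵀ + Q = [46 -20; -20 15]
step 0: y = z − H·x̄ = [-3]
step 0: S = H·P̄·Hᵀ + R = [408]
step 0: K = P̄·Hᵀ·S⁻¹ = [-11/34; 35/204]
step 0: x' = x̄ + K·y = [-69/34, -239/68]
step 0: P' = (I − K·H)·P̄ = [56/17 45/17; 45/17 305/102]
step 1: x̄ = F·x = [993/68, -515/68]
step 1: P̄ = F·P·Fᵀ + Q = [2511/34 -1473/34; -1473/34 3035/102]
step 1: y = z − H·x̄ = [788/17]
step 1: S = H·P̄·Hᵀ + R = [39016/51]
step 1: K = P̄·Hᵀ·S⁻¹ = [-1494/4877; 3727/19508]
step 1: x' = x̄ + K·y = [7869/19508, 25013/19508]
step 1: P' = (I − K·H)·P̄ = [20115/9754 14139/9754; 14139/9754 8933/4877]

step 0: x' = [-69/34, -239/68], P' = [56/17 45/17; 45/17 305/102]
step 1: x' = [7869/19508, 25013/19508], P' = [20115/9754 14139/9754; 14139/9754 8933/4877]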